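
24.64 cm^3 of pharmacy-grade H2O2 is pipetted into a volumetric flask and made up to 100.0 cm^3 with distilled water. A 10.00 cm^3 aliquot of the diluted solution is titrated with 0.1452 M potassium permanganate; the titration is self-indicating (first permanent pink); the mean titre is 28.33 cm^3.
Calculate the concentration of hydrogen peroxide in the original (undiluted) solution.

4.174 M

2 MnO4^- + 5 H2O2 + 6 H^+ → 2 Mn^2+ + 5 O2 + 8 H2O
n(KMnO4) = 0.02833 × 0.1452 = 4.114 × 10^-3 mol
From the 5:2 ratio, n(H2O2) in the aliquot = 5/2 × 4.114 × 10^-3 = 0.01028 mol
[H2O2]_dilute = 0.01028 / 0.01000 = 1.028 mol/L
Dilution factor = 100.0 / 24.64 = 4.058
[H2O2]_stock = 1.028 × 4.058 = 4.174 mol/L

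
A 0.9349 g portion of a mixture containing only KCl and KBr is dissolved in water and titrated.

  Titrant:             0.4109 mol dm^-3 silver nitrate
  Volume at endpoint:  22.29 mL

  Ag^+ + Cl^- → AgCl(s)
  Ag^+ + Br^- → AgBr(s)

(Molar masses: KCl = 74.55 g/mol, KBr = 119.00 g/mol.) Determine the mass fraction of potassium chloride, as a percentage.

27.81 %

n(AgNO3) = 0.02229 × 0.4109 = 9.159 × 10^-3 mol
Let x = n(KCl), y = n(KBr).
Titrant: 1x + 1y = 9.159 × 10^-3;  mass: 74.55x + 119.00y = 0.9349
Solving, x = 3.487 × 10^-3 mol, y = 5.672 × 10^-3 mol
mass of KCl = 3.487 × 10^-3 × 74.55 = 0.2600 g
% KCl = 0.2600 / 0.9349 × 100 = 27.81 %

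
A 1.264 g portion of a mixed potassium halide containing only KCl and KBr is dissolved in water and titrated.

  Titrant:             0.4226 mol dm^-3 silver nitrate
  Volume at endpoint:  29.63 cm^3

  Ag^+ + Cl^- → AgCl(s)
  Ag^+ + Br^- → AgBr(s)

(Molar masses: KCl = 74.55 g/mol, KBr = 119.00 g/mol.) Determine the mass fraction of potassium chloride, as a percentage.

n(AgNO3) = 0.02963 × 0.4226 = 0.01252 mol
Let x = n(KCl), y = n(KBr).
Titrant: 1x + 1y = 0.01252;  mass: 74.55x + 119.00y = 1.264
Solving, x = 5.086 × 10^-3 mol, y = 7.436 × 10^-3 mol
mass of KCl = 5.086 × 10^-3 × 74.55 = 0.3792 g
% KCl = 0.3792 / 1.264 × 100 = 30.00 %

30.00 %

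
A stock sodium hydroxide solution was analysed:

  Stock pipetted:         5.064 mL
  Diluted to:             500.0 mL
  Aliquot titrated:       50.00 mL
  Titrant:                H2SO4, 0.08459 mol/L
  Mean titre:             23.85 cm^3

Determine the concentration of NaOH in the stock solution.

7.968 mol/L

2 NaOH + H2SO4 → Na2SO4 + 2 H2O
n(H2SO4) = 0.02385 × 0.08459 = 2.017 × 10^-3 mol
From the 2:1 ratio, n(NaOH) in the aliquot = 2/1 × 2.017 × 10^-3 = 4.035 × 10^-3 mol
[NaOH]_dilute = 4.035 × 10^-3 / 0.05000 = 0.08070 mol/L
Dilution factor = 500.0 / 5.064 = 98.74
[NaOH]_stock = 0.08070 × 98.74 = 7.968 mol/L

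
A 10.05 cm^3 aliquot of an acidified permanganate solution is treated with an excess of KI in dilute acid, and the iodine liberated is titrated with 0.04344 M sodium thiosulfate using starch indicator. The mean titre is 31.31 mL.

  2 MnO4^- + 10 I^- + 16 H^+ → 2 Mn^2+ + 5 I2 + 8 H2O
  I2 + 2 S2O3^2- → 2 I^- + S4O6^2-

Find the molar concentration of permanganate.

n(S2O3^2-) = 0.03131 × 0.04344 = 1.360 × 10^-3 mol
n(I2) = n(S2O3^2-)/2 = 6.801 × 10^-4 mol
From the 2:5 ratio, n(MnO4^-) in the aliquot = 2/5 × 6.801 × 10^-4 = 2.720 × 10^-4 mol
[MnO4^-] = 2.720 × 10^-4 / 0.01005 = 0.02707 mol/L

0.02707 M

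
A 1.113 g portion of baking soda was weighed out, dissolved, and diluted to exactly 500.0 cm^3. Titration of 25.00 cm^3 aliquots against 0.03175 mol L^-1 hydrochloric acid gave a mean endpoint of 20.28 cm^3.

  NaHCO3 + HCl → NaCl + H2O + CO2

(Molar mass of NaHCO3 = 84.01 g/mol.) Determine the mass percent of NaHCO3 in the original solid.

97.20 %

n(HCl) per titration = 0.02028 × 0.03175 = 6.439 × 10^-4 mol
n(NaHCO3) in each aliquot = 6.439 × 10^-4 mol (1:1 ratio)
n(NaHCO3) in the whole flask = 6.439 × 10^-4 × 500.0/25.00 = 0.01288 mol
mass of NaHCO3 = 0.01288 × 84.01 = 1.082 g
% NaHCO3 = 1.082 / 1.113 × 100 = 97.20 %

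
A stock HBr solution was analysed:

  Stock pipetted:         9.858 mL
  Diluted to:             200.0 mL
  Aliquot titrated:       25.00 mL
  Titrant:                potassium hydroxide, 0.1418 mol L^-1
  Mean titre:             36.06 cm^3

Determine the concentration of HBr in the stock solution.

4.150 mol/L

HBr + KOH → KBr + H2O
n(KOH) = 0.03606 × 0.1418 = 5.113 × 10^-3 mol
n(HBr) in the aliquot = 5.113 × 10^-3 mol (1:1 ratio)
[HBr]_dilute = 5.113 × 10^-3 / 0.02500 = 0.2045 mol/L
Dilution factor = 200.0 / 9.858 = 20.29
[HBr]_stock = 0.2045 × 20.29 = 4.150 mol/L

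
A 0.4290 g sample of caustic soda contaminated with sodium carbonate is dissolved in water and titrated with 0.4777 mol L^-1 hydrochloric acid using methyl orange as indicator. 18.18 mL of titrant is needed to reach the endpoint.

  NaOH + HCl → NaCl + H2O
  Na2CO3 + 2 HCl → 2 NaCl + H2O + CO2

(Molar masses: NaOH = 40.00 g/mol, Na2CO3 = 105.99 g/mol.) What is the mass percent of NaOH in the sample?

22.41 %

n(HCl) = 0.01818 × 0.4777 = 8.685 × 10^-3 mol
Let x = n(NaOH), y = n(Na2CO3).
Titrant: 1x + 2y = 8.685 × 10^-3;  mass: 40.00x + 105.99y = 0.4290
Solving, x = 2.404 × 10^-3 mol, y = 3.140 × 10^-3 mol
mass of NaOH = 2.404 × 10^-3 × 40.00 = 0.09616 g
% NaOH = 0.09616 / 0.4290 × 100 = 22.41 %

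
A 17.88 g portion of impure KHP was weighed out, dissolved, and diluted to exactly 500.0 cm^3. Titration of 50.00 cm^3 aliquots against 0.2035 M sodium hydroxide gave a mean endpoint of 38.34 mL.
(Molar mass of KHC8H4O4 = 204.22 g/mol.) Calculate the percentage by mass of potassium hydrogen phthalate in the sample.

KHC8H4O4 + NaOH → KNaC8H4O4 + H2O
n(NaOH) per titration = 0.03834 × 0.2035 = 7.802 × 10^-3 mol
n(KHC8H4O4) in each aliquot = 7.802 × 10^-3 mol (1:1 ratio)
n(KHC8H4O4) in the whole flask = 7.802 × 10^-3 × 500.0/50.00 = 0.07802 mol
mass of KHC8H4O4 = 0.07802 × 204.22 = 15.93 g
% KHC8H4O4 = 15.93 / 17.88 × 100 = 89.11 %

89.11 %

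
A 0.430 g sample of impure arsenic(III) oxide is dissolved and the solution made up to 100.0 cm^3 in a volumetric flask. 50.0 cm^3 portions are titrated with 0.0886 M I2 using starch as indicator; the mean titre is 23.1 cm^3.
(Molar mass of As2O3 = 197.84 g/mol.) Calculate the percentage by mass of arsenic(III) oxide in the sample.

As2O3 + 2 I2 + 2 H2O → As2O5 + 4 HI
n(I2) per titration = 0.0231 × 0.0886 = 2.05 × 10^-3 mol
From the 1:2 ratio, n(As2O3) in each aliquot = 1/2 × 2.05 × 10^-3 = 1.02 × 10^-3 mol
n(As2O3) in the whole flask = 1.02 × 10^-3 × 100.0/50.0 = 2.05 × 10^-3 mol
mass of As2O3 = 2.05 × 10^-3 × 197.84 = 0.405 g
% As2O3 = 0.405 / 0.430 × 100 = 94.2 %

94.2 %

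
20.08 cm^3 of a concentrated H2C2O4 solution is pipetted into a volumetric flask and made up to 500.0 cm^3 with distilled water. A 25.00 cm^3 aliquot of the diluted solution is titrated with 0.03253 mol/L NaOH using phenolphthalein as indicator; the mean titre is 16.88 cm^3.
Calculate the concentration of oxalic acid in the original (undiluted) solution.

0.2735 mol/L

H2C2O4 + 2 NaOH → Na2C2O4 + 2 H2O
n(NaOH) = 0.01688 × 0.03253 = 5.491 × 10^-4 mol
From the 1:2 ratio, n(H2C2O4) in the aliquot = 1/2 × 5.491 × 10^-4 = 2.746 × 10^-4 mol
[H2C2O4]_dilute = 2.746 × 10^-4 / 0.02500 = 0.01098 mol/L
Dilution factor = 500.0 / 20.08 = 24.90
[H2C2O4]_stock = 0.01098 × 24.90 = 0.2735 mol/L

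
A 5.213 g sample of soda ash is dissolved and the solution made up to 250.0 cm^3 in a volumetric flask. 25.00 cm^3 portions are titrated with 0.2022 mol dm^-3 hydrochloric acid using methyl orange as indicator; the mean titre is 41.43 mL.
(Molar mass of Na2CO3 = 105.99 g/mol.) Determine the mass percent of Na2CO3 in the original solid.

85.16 %

Na2CO3 + 2 HCl → 2 NaCl + H2O + CO2
n(HCl) per titration = 0.04143 × 0.2022 = 8.377 × 10^-3 mol
From the 1:2 ratio, n(Na2CO3) in each aliquot = 1/2 × 8.377 × 10^-3 = 4.189 × 10^-3 mol
n(Na2CO3) in the whole flask = 4.189 × 10^-3 × 250.0/25.00 = 0.04189 mol
mass of Na2CO3 = 0.04189 × 105.99 = 4.439 g
% Na2CO3 = 4.439 / 5.213 × 100 = 85.16 %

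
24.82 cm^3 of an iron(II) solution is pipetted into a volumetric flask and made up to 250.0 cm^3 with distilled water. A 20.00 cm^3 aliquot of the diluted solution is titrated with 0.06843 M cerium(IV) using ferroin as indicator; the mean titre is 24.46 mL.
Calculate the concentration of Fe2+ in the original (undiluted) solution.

Ce^4+ + Fe^2+ → Ce^3+ + Fe^3+
n(Ce4+) = 0.02446 × 0.06843 = 1.674 × 10^-3 mol
n(Fe2+) in the aliquot = 1.674 × 10^-3 mol (1:1 ratio)
[Fe2+]_dilute = 1.674 × 10^-3 / 0.02000 = 0.08369 mol/L
Dilution factor = 250.0 / 24.82 = 10.07
[Fe2+]_stock = 0.08369 × 10.07 = 0.8430 mol/L

0.8430 M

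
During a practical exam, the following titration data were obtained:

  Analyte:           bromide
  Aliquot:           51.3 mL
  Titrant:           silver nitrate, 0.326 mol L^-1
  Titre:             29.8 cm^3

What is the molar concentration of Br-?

0.189 mol/L

Ag^+ + Br^- → AgBr(s)
n(AgNO3) = 0.0298 L × 0.326 mol/L = 9.71 × 10^-3 mol
n(Br-) = 9.71 × 10^-3 mol (1:1 mole ratio)
[Br-] = 9.71 × 10^-3 mol / 0.0513 L = 0.189 mol/L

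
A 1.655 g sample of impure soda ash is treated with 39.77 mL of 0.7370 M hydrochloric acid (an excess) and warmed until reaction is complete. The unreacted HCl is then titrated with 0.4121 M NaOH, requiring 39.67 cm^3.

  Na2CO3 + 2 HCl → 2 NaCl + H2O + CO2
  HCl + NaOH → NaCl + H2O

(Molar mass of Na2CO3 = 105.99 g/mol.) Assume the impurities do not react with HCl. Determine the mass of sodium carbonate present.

n(HCl) added = 0.03977 × 0.7370 = 0.02931 mol
n(NaOH) used in back-titration = 0.03967 × 0.4121 = 0.01635 mol
n(HCl) left over = 0.01635 mol (1:1 ratio)
n(HCl) consumed by analyte = 0.02931 − 0.01635 = 0.01296 mol
From the 1:2 ratio, n(Na2CO3) = 1/2 × 0.01296 = 6.481 × 10^-3 mol
mass of Na2CO3 = 6.481 × 10^-3 × 105.99 = 0.6869 g

0.6869 g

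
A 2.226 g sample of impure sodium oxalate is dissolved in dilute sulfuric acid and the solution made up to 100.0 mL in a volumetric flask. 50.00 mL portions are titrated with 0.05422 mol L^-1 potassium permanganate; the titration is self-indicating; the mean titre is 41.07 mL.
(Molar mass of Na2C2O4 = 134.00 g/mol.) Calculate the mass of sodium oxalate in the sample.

1.492 g

2 MnO4^- + 5 C2O4^2- + 16 H^+ → 2 Mn^2+ + 10 CO2 + 8 H2O
n(KMnO4) per titration = 0.04107 × 0.05422 = 2.227 × 10^-3 mol
From the 5:2 ratio, n(Na2C2O4) in each aliquot = 5/2 × 2.227 × 10^-3 = 5.567 × 10^-3 mol
n(Na2C2O4) in the whole flask = 5.567 × 10^-3 × 100.0/50.00 = 0.01113 mol
mass of Na2C2O4 = 0.01113 × 134.00 = 1.492 g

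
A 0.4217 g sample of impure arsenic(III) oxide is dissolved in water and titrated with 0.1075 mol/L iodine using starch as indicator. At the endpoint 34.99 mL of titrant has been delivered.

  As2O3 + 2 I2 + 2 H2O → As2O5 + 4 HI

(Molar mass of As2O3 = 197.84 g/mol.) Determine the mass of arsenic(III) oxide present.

n(I2) = 0.03499 L × 0.1075 mol/L = 3.761 × 10^-3 mol
From the 1:2 ratio, n(As2O3) = 1/2 × 3.761 × 10^-3 = 1.881 × 10^-3 mol
mass of As2O3 = 1.881 × 10^-3 × 197.84 g/mol = 0.3721 g

0.3721 g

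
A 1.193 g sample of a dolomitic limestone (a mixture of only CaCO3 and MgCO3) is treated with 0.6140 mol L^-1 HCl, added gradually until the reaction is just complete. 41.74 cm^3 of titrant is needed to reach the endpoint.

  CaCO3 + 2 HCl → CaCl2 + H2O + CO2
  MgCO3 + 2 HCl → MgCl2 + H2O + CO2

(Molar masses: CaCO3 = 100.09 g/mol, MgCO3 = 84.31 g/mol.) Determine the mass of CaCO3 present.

0.7144 g

n(HCl) = 0.04174 × 0.6140 = 0.02563 mol
Let x = n(CaCO3), y = n(MgCO3).
Titrant: 2x + 2y = 0.02563;  mass: 100.09x + 84.31y = 1.193
Solving, x = 7.138 × 10^-3 mol, y = 5.676 × 10^-3 mol
mass of CaCO3 = 7.138 × 10^-3 × 100.09 = 0.7144 g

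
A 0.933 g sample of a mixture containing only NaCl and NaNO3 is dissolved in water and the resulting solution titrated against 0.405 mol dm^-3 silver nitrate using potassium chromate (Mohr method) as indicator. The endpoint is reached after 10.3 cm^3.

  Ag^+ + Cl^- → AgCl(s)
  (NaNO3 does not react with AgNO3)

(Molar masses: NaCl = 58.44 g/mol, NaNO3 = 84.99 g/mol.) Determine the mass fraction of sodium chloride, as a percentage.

26.1 %

n(AgNO3) = 0.0103 × 0.405 = 4.17 × 10^-3 mol
Let x = n(NaCl), y = n(NaNO3).
Titrant: 1x = 4.17 × 10^-3;  mass: 58.44x + 84.99y = 0.933
Solving, x = 4.17 × 10^-3 mol, y = 8.11 × 10^-3 mol
mass of NaCl = 4.17 × 10^-3 × 58.44 = 0.244 g
% NaCl = 0.244 / 0.933 × 100 = 26.1 %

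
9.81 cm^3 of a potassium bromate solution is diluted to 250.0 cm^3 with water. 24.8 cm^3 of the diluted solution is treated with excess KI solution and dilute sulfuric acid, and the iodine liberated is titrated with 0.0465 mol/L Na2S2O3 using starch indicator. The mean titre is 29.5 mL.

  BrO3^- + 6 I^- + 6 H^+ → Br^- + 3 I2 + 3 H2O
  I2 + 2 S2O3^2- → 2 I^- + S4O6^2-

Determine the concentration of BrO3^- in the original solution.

0.235 mol/L

n(S2O3^2-) = 0.0295 × 0.0465 = 1.37 × 10^-3 mol
n(I2) = n(S2O3^2-)/2 = 6.86 × 10^-4 mol
From the 1:3 ratio, n(BrO3^-) in the aliquot = 1/3 × 6.86 × 10^-4 = 2.29 × 10^-4 mol
[BrO3^-]_dilute = 2.29 × 10^-4 / 0.0248 = 0.00922 mol/L
[BrO3^-]_original = 0.00922 × 250.0/9.81 = 0.235 mol/L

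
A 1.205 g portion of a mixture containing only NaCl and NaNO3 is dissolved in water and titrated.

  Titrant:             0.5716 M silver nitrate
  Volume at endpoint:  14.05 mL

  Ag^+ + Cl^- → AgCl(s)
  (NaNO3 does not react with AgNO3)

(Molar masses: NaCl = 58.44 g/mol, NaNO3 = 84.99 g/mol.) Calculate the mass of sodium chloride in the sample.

n(AgNO3) = 0.01405 × 0.5716 = 8.031 × 10^-3 mol
Let x = n(NaCl), y = n(NaNO3).
Titrant: 1x = 8.031 × 10^-3;  mass: 58.44x + 84.99y = 1.205
Solving, x = 8.031 × 10^-3 mol, y = 8.656 × 10^-3 mol
mass of NaCl = 8.031 × 10^-3 × 58.44 = 0.4693 g

0.4693 g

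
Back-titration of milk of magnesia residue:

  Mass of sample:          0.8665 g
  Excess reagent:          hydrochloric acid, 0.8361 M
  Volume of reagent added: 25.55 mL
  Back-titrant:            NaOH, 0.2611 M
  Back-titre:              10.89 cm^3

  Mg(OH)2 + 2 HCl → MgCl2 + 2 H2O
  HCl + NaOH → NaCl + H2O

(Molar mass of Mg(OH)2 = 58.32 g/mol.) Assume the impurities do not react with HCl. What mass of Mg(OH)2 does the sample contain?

0.5400 g

n(HCl) added = 0.02555 × 0.8361 = 0.02136 mol
n(NaOH) used in back-titration = 0.01089 × 0.2611 = 2.843 × 10^-3 mol
n(HCl) left over = 2.843 × 10^-3 mol (1:1 ratio)
n(HCl) consumed by analyte = 0.02136 − 2.843 × 10^-3 = 0.01852 mol
From the 1:2 ratio, n(Mg(OH)2) = 1/2 × 0.01852 = 9.259 × 10^-3 mol
mass of Mg(OH)2 = 9.259 × 10^-3 × 58.32 = 0.5400 g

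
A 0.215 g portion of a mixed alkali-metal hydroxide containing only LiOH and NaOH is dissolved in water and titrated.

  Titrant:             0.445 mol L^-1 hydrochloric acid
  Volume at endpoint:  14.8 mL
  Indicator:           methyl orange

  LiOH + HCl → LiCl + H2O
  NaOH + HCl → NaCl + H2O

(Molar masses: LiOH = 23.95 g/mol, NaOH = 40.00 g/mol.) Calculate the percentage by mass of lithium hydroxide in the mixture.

n(HCl) = 0.0148 × 0.445 = 6.59 × 10^-3 mol
Let x = n(LiOH), y = n(NaOH).
Titrant: 1x + 1y = 6.59 × 10^-3;  mass: 23.95x + 40.00y = 0.215
Solving, x = 3.02 × 10^-3 mol, y = 3.57 × 10^-3 mol
mass of LiOH = 3.02 × 10^-3 × 23.95 = 0.0723 g
% LiOH = 0.0723 / 0.215 × 100 = 33.6 %

33.6 %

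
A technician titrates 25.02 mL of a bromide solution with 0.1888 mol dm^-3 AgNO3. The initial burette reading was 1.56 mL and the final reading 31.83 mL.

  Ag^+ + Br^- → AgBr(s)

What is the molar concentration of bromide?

n(AgNO3) = 0.03027 L × 0.1888 mol/L = 5.715 × 10^-3 mol
n(Br-) = 5.715 × 10^-3 mol (1:1 mole ratio)
[Br-] = 5.715 × 10^-3 mol / 0.02502 L = 0.2284 mol/L

0.2284 mol/L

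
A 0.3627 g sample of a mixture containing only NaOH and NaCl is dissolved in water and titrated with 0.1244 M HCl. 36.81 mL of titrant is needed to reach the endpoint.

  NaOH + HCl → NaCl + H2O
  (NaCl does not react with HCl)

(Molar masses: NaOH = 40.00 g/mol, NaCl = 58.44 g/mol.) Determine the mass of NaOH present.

n(HCl) = 0.03681 × 0.1244 = 4.579 × 10^-3 mol
Let x = n(NaOH), y = n(NaCl).
Titrant: 1x = 4.579 × 10^-3;  mass: 40.00x + 58.44y = 0.3627
Solving, x = 4.579 × 10^-3 mol, y = 3.072 × 10^-3 mol
mass of NaOH = 4.579 × 10^-3 × 40.00 = 0.1832 g

0.1832 g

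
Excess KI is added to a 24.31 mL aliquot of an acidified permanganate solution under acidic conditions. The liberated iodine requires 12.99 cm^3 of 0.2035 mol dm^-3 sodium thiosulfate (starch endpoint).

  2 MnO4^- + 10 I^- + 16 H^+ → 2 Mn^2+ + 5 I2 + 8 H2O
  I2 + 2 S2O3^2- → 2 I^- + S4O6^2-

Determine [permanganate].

n(S2O3^2-) = 0.01299 × 0.2035 = 2.643 × 10^-3 mol
n(I2) = n(S2O3^2-)/2 = 1.322 × 10^-3 mol
From the 2:5 ratio, n(MnO4^-) in the aliquot = 2/5 × 1.322 × 10^-3 = 5.287 × 10^-4 mol
[MnO4^-] = 5.287 × 10^-4 / 0.02431 = 0.02175 mol/L

0.02175 mol/L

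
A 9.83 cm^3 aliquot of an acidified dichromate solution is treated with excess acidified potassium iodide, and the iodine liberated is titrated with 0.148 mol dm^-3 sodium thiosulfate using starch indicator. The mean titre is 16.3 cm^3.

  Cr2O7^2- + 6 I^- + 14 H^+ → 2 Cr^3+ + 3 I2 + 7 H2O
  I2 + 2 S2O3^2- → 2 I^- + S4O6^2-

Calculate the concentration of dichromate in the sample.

n(S2O3^2-) = 0.0163 × 0.148 = 2.41 × 10^-3 mol
n(I2) = n(S2O3^2-)/2 = 1.21 × 10^-3 mol
From the 1:3 ratio, n(Cr2O7^2-) in the aliquot = 1/3 × 1.21 × 10^-3 = 4.02 × 10^-4 mol
[Cr2O7^2-] = 4.02 × 10^-4 / 0.00983 = 0.0409 mol/L

0.0409 mol/L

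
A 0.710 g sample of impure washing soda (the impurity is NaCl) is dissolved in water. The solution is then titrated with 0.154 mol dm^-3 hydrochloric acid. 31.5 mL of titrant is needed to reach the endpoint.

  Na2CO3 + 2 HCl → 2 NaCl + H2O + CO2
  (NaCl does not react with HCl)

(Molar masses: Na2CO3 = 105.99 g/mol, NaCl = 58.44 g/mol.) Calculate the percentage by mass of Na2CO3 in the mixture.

n(HCl) = 0.0315 × 0.154 = 4.85 × 10^-3 mol
Let x = n(Na2CO3), y = n(NaCl).
Titrant: 2x = 4.85 × 10^-3;  mass: 105.99x + 58.44y = 0.710
Solving, x = 2.43 × 10^-3 mol, y = 7.75 × 10^-3 mol
mass of Na2CO3 = 2.43 × 10^-3 × 105.99 = 0.257 g
% Na2CO3 = 0.257 / 0.710 × 100 = 36.2 %

36.2 %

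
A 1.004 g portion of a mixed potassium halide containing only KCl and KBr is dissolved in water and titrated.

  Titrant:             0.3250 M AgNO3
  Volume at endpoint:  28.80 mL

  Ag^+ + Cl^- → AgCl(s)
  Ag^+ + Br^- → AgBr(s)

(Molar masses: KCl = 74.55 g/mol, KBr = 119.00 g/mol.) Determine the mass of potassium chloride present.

n(AgNO3) = 0.02880 × 0.3250 = 9.360 × 10^-3 mol
Let x = n(KCl), y = n(KBr).
Titrant: 1x + 1y = 9.360 × 10^-3;  mass: 74.55x + 119.00y = 1.004
Solving, x = 2.471 × 10^-3 mol, y = 6.889 × 10^-3 mol
mass of KCl = 2.471 × 10^-3 × 74.55 = 0.1842 g

0.1842 g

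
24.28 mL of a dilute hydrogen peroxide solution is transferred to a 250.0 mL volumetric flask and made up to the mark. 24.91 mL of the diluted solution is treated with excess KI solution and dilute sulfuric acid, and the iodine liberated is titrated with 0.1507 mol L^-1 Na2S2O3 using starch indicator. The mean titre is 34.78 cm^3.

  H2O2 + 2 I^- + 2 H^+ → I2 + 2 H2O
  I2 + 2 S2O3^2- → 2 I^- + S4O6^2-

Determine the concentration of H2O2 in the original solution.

1.083 mol/L

n(S2O3^2-) = 0.03478 × 0.1507 = 5.241 × 10^-3 mol
n(I2) = n(S2O3^2-)/2 = 2.621 × 10^-3 mol
n(H2O2) in the aliquot = 2.621 × 10^-3 mol (1:1 ratio)
[H2O2]_dilute = 2.621 × 10^-3 / 0.02491 = 0.1052 mol/L
[H2O2]_original = 0.1052 × 250.0/24.28 = 1.083 mol/L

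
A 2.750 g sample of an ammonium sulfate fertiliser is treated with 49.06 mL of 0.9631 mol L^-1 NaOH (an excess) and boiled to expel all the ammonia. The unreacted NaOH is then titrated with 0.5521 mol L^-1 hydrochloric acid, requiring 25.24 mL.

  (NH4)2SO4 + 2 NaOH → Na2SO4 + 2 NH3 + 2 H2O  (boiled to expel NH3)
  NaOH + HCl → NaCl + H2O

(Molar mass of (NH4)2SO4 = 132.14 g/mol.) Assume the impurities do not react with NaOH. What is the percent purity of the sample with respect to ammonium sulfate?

80.04 %

n(NaOH) added = 0.04906 × 0.9631 = 0.04725 mol
n(HCl) used in back-titration = 0.02524 × 0.5521 = 0.01394 mol
n(NaOH) left over = 0.01394 mol (1:1 ratio)
n(NaOH) consumed by analyte = 0.04725 − 0.01394 = 0.03331 mol
From the 1:2 ratio, n((NH4)2SO4) = 1/2 × 0.03331 = 0.01666 mol
mass of (NH4)2SO4 = 0.01666 × 132.14 = 2.201 g
% (NH4)2SO4 = 2.201 / 2.750 × 100 = 80.04 %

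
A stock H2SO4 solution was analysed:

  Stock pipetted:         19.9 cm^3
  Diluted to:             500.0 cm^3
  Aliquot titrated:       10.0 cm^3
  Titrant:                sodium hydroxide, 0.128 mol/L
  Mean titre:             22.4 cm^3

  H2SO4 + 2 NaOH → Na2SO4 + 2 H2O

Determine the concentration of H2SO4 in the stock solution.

3.60 mol/L

n(NaOH) = 0.0224 × 0.128 = 2.87 × 10^-3 mol
From the 1:2 ratio, n(H2SO4) in the aliquot = 1/2 × 2.87 × 10^-3 = 1.43 × 10^-3 mol
[H2SO4]_dilute = 1.43 × 10^-3 / 0.0100 = 0.143 mol/L
Dilution factor = 500.0 / 19.9 = 25.13
[H2SO4]_stock = 0.143 × 25.13 = 3.60 mol/L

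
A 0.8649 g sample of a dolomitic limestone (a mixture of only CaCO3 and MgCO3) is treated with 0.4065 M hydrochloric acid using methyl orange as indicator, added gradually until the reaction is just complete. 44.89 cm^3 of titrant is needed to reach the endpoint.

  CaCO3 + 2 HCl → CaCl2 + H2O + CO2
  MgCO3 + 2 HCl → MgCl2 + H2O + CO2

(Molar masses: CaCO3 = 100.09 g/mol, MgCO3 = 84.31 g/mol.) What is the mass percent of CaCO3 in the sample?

70.16 %

n(HCl) = 0.04489 × 0.4065 = 0.01825 mol
Let x = n(CaCO3), y = n(MgCO3).
Titrant: 2x + 2y = 0.01825;  mass: 100.09x + 84.31y = 0.8649
Solving, x = 6.062 × 10^-3 mol, y = 3.061 × 10^-3 mol
mass of CaCO3 = 6.062 × 10^-3 × 100.09 = 0.6068 g
% CaCO3 = 0.6068 / 0.8649 × 100 = 70.16 %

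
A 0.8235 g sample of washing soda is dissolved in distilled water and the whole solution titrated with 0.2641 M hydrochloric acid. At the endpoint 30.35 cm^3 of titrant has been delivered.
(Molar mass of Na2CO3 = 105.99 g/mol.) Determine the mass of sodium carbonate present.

0.4248 g

Na2CO3 + 2 HCl → 2 NaCl + H2O + CO2
n(HCl) = 0.03035 L × 0.2641 mol/L = 8.015 × 10^-3 mol
From the 1:2 ratio, n(Na2CO3) = 1/2 × 8.015 × 10^-3 = 4.008 × 10^-3 mol
mass of Na2CO3 = 4.008 × 10^-3 × 105.99 g/mol = 0.4248 g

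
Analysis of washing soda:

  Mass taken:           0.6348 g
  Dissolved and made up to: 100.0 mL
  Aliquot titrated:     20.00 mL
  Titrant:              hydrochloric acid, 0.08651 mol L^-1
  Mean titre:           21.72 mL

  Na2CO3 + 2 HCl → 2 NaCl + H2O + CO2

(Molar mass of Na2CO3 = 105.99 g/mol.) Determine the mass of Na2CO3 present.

n(HCl) per titration = 0.02172 × 0.08651 = 1.879 × 10^-3 mol
From the 1:2 ratio, n(Na2CO3) in each aliquot = 1/2 × 1.879 × 10^-3 = 9.395 × 10^-4 mol
n(Na2CO3) in the whole flask = 9.395 × 10^-4 × 100.0/20.00 = 4.697 × 10^-3 mol
mass of Na2CO3 = 4.697 × 10^-3 × 105.99 = 0.4979 g

0.4979 g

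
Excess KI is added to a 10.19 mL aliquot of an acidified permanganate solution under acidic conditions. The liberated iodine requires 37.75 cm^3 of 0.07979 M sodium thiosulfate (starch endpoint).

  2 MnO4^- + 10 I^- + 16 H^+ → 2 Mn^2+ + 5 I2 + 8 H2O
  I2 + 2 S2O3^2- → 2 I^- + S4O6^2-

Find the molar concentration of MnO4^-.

n(S2O3^2-) = 0.03775 × 0.07979 = 3.012 × 10^-3 mol
n(I2) = n(S2O3^2-)/2 = 1.506 × 10^-3 mol
From the 2:5 ratio, n(MnO4^-) in the aliquot = 2/5 × 1.506 × 10^-3 = 6.024 × 10^-4 mol
[MnO4^-] = 6.024 × 10^-4 / 0.01019 = 0.05912 mol/L

0.05912 M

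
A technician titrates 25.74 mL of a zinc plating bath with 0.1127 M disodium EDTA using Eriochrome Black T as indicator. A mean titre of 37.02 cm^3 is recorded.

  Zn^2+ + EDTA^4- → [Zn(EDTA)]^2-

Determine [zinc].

n(EDTA) = 0.03702 L × 0.1127 mol/L = 4.172 × 10^-3 mol
n(Zn2+) = 4.172 × 10^-3 mol (1:1 mole ratio)
[Zn2+] = 4.172 × 10^-3 mol / 0.02574 L = 0.1621 mol/L

0.1621 M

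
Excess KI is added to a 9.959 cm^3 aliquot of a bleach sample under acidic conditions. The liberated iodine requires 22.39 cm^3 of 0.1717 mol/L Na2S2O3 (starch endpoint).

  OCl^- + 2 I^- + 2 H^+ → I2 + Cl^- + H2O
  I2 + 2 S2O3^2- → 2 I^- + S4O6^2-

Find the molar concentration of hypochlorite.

n(S2O3^2-) = 0.02239 × 0.1717 = 3.844 × 10^-3 mol
n(I2) = n(S2O3^2-)/2 = 1.922 × 10^-3 mol
n(OCl^-) in the aliquot = 1.922 × 10^-3 mol (1:1 ratio)
[OCl^-] = 1.922 × 10^-3 / 0.009959 = 0.1930 mol/L

0.1930 mol/L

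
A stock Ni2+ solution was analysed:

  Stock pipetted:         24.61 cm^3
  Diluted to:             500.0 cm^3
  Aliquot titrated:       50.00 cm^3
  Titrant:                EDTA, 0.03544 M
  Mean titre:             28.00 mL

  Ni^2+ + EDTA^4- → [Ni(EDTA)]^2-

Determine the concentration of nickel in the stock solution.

0.4032 M

n(EDTA) = 0.02800 × 0.03544 = 9.923 × 10^-4 mol
n(Ni2+) in the aliquot = 9.923 × 10^-4 mol (1:1 ratio)
[Ni2+]_dilute = 9.923 × 10^-4 / 0.05000 = 0.01985 mol/L
Dilution factor = 500.0 / 24.61 = 20.32
[Ni2+]_stock = 0.01985 × 20.32 = 0.4032 mol/L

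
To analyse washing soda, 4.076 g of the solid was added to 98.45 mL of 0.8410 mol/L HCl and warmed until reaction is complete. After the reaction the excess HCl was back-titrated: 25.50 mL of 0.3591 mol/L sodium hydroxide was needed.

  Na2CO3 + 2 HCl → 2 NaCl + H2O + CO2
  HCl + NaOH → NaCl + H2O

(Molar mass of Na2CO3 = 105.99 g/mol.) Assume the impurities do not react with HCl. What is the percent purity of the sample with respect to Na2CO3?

95.74 %

n(HCl) added = 0.09845 × 0.8410 = 0.08280 mol
n(NaOH) used in back-titration = 0.02550 × 0.3591 = 9.157 × 10^-3 mol
n(HCl) left over = 9.157 × 10^-3 mol (1:1 ratio)
n(HCl) consumed by analyte = 0.08280 − 9.157 × 10^-3 = 0.07364 mol
From the 1:2 ratio, n(Na2CO3) = 1/2 × 0.07364 = 0.03682 mol
mass of Na2CO3 = 0.03682 × 105.99 = 3.903 g
% Na2CO3 = 3.903 / 4.076 × 100 = 95.74 %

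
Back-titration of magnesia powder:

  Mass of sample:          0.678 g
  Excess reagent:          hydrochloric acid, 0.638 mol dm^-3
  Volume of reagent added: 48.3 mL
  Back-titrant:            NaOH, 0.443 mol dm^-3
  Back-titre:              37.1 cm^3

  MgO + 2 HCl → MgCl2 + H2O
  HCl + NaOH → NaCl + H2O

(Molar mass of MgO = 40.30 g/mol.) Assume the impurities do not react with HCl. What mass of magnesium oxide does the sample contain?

n(HCl) added = 0.0483 × 0.638 = 0.0308 mol
n(NaOH) used in back-titration = 0.0371 × 0.443 = 0.0164 mol
n(HCl) left over = 0.0164 mol (1:1 ratio)
n(HCl) consumed by analyte = 0.0308 − 0.0164 = 0.0144 mol
From the 1:2 ratio, n(MgO) = 1/2 × 0.0144 = 7.19 × 10^-3 mol
mass of MgO = 7.19 × 10^-3 × 40.30 = 0.290 g

0.290 g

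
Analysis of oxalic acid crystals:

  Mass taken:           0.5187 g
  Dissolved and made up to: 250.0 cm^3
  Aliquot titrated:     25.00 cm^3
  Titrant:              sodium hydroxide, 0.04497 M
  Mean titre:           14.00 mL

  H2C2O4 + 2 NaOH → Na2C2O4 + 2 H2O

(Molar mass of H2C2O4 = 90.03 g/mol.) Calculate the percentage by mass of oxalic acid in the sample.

n(NaOH) per titration = 0.01400 × 0.04497 = 6.296 × 10^-4 mol
From the 1:2 ratio, n(H2C2O4) in each aliquot = 1/2 × 6.296 × 10^-4 = 3.148 × 10^-4 mol
n(H2C2O4) in the whole flask = 3.148 × 10^-4 × 250.0/25.00 = 3.148 × 10^-3 mol
mass of H2C2O4 = 3.148 × 10^-3 × 90.03 = 0.2834 g
% H2C2O4 = 0.2834 / 0.5187 × 100 = 54.64 %

54.64 %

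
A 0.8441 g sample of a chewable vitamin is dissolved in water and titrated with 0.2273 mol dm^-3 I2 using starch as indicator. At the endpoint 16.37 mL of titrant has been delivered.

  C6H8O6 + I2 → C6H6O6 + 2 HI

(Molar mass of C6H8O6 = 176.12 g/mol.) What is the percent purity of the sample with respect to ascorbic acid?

n(I2) = 0.01637 L × 0.2273 mol/L = 3.721 × 10^-3 mol
n(C6H8O6) = 3.721 × 10^-3 mol (1:1 ratio)
mass of C6H8O6 = 3.721 × 10^-3 × 176.12 g/mol = 0.6553 g
% C6H8O6 = 0.6553 / 0.8441 × 100 = 77.64 %

77.64 %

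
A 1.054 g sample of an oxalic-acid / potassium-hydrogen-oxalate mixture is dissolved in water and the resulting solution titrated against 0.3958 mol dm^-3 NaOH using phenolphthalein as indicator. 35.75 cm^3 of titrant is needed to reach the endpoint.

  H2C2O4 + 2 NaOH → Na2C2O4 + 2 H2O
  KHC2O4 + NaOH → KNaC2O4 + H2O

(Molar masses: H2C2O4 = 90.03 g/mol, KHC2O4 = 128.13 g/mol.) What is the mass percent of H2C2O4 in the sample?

39.00 %

n(NaOH) = 0.03575 × 0.3958 = 0.01415 mol
Let x = n(H2C2O4), y = n(KHC2O4).
Titrant: 2x + 1y = 0.01415;  mass: 90.03x + 128.13y = 1.054
Solving, x = 4.566 × 10^-3 mol, y = 5.018 × 10^-3 mol
mass of H2C2O4 = 4.566 × 10^-3 × 90.03 = 0.4111 g
% H2C2O4 = 0.4111 / 1.054 × 100 = 39.00 %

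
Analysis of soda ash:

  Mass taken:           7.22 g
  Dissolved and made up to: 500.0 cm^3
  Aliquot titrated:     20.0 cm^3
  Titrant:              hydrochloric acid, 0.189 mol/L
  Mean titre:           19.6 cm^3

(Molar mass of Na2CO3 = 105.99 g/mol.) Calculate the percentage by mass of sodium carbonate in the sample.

Na2CO3 + 2 HCl → 2 NaCl + H2O + CO2
n(HCl) per titration = 0.0196 × 0.189 = 3.70 × 10^-3 mol
From the 1:2 ratio, n(Na2CO3) in each aliquot = 1/2 × 3.70 × 10^-3 = 1.85 × 10^-3 mol
n(Na2CO3) in the whole flask = 1.85 × 10^-3 × 500.0/20.0 = 0.0463 mol
mass of Na2CO3 = 0.0463 × 105.99 = 4.91 g
% Na2CO3 = 4.91 / 7.22 × 100 = 68.0 %

68.0 %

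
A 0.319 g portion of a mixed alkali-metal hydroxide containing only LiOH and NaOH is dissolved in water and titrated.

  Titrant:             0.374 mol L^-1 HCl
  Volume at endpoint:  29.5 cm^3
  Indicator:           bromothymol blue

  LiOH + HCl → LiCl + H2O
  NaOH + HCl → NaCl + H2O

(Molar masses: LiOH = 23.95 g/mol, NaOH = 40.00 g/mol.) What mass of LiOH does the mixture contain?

n(HCl) = 0.0295 × 0.374 = 0.0110 mol
Let x = n(LiOH), y = n(NaOH).
Titrant: 1x + 1y = 0.0110;  mass: 23.95x + 40.00y = 0.319
Solving, x = 7.62 × 10^-3 mol, y = 3.41 × 10^-3 mol
mass of LiOH = 7.62 × 10^-3 × 23.95 = 0.183 g

0.183 g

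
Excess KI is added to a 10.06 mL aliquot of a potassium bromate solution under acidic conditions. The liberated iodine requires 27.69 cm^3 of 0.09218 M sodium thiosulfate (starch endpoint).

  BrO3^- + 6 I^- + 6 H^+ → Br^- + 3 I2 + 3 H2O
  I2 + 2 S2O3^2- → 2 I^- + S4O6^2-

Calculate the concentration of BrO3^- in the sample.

0.04229 M

n(S2O3^2-) = 0.02769 × 0.09218 = 2.552 × 10^-3 mol
n(I2) = n(S2O3^2-)/2 = 1.276 × 10^-3 mol
From the 1:3 ratio, n(BrO3^-) in the aliquot = 1/3 × 1.276 × 10^-3 = 4.254 × 10^-4 mol
[BrO3^-] = 4.254 × 10^-4 / 0.01006 = 0.04229 mol/L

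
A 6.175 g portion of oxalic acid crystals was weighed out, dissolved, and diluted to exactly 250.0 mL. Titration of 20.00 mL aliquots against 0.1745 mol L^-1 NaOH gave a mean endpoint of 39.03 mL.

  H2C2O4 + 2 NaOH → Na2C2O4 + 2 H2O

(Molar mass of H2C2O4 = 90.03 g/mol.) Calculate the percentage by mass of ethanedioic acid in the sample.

n(NaOH) per titration = 0.03903 × 0.1745 = 6.811 × 10^-3 mol
From the 1:2 ratio, n(H2C2O4) in each aliquot = 1/2 × 6.811 × 10^-3 = 3.405 × 10^-3 mol
n(H2C2O4) in the whole flask = 3.405 × 10^-3 × 250.0/20.00 = 0.04257 mol
mass of H2C2O4 = 0.04257 × 90.03 = 3.832 g
% H2C2O4 = 3.832 / 6.175 × 100 = 62.06 %

62.06 %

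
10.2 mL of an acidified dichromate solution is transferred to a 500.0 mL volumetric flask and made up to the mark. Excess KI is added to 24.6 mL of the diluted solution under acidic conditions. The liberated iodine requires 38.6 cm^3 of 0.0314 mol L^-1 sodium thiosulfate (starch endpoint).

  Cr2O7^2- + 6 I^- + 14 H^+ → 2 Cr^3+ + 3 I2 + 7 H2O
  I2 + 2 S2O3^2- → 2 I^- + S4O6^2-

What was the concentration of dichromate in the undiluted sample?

n(S2O3^2-) = 0.0386 × 0.0314 = 1.21 × 10^-3 mol
n(I2) = n(S2O3^2-)/2 = 6.06 × 10^-4 mol
From the 1:3 ratio, n(Cr2O7^2-) in the aliquot = 1/3 × 6.06 × 10^-4 = 2.02 × 10^-4 mol
[Cr2O7^2-]_dilute = 2.02 × 10^-4 / 0.0246 = 0.00821 mol/L
[Cr2O7^2-]_original = 0.00821 × 500.0/10.2 = 0.403 mol/L

0.403 mol/L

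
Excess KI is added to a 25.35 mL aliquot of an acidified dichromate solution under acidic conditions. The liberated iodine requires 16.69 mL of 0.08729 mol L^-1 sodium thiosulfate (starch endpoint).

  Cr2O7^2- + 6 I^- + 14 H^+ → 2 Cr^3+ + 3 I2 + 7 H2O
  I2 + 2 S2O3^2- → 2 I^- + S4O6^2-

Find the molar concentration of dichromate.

0.009578 mol/L

n(S2O3^2-) = 0.01669 × 0.08729 = 1.457 × 10^-3 mol
n(I2) = n(S2O3^2-)/2 = 7.284 × 10^-4 mol
From the 1:3 ratio, n(Cr2O7^2-) in the aliquot = 1/3 × 7.284 × 10^-4 = 2.428 × 10^-4 mol
[Cr2O7^2-] = 2.428 × 10^-4 / 0.02535 = 0.009578 mol/L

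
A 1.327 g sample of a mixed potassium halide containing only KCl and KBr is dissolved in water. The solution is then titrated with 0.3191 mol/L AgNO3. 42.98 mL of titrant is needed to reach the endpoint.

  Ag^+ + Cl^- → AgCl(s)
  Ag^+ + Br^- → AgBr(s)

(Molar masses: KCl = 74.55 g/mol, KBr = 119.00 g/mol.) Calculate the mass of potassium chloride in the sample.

n(AgNO3) = 0.04298 × 0.3191 = 0.01371 mol
Let x = n(KCl), y = n(KBr).
Titrant: 1x + 1y = 0.01371;  mass: 74.55x + 119.00y = 1.327
Solving, x = 6.863 × 10^-3 mol, y = 6.852 × 10^-3 mol
mass of KCl = 6.863 × 10^-3 × 74.55 = 0.5117 g

0.5117 g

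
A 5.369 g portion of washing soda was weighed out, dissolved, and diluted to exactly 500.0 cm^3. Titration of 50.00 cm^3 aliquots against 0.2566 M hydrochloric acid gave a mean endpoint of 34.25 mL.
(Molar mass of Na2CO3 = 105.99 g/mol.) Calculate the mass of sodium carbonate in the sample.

Na2CO3 + 2 HCl → 2 NaCl + H2O + CO2
n(HCl) per titration = 0.03425 × 0.2566 = 8.789 × 10^-3 mol
From the 1:2 ratio, n(Na2CO3) in each aliquot = 1/2 × 8.789 × 10^-3 = 4.394 × 10^-3 mol
n(Na2CO3) in the whole flask = 4.394 × 10^-3 × 500.0/50.00 = 0.04394 mol
mass of Na2CO3 = 0.04394 × 105.99 = 4.657 g

4.657 g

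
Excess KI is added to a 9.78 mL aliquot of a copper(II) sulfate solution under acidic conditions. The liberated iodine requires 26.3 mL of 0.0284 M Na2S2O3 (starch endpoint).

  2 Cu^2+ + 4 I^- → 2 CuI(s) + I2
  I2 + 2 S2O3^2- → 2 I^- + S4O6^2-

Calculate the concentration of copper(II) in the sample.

n(S2O3^2-) = 0.0263 × 0.0284 = 7.47 × 10^-4 mol
n(I2) = n(S2O3^2-)/2 = 3.73 × 10^-4 mol
From the 2:1 ratio, n(Cu2+) in the aliquot = 2/1 × 3.73 × 10^-4 = 7.47 × 10^-4 mol
[Cu2+] = 7.47 × 10^-4 / 0.00978 = 0.0764 mol/L

0.0764 M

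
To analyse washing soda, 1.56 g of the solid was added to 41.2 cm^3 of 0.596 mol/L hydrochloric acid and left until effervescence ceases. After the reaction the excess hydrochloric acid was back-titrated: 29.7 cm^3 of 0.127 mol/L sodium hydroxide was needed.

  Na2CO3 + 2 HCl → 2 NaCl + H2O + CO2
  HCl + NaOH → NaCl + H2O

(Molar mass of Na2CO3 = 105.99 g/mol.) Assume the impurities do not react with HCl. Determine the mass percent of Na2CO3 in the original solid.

70.6 %

n(HCl) added = 0.0412 × 0.596 = 0.0246 mol
n(NaOH) used in back-titration = 0.0297 × 0.127 = 3.77 × 10^-3 mol
n(HCl) left over = 3.77 × 10^-3 mol (1:1 ratio)
n(HCl) consumed by analyte = 0.0246 − 3.77 × 10^-3 = 0.0208 mol
From the 1:2 ratio, n(Na2CO3) = 1/2 × 0.0208 = 0.0104 mol
mass of Na2CO3 = 0.0104 × 105.99 = 1.10 g
% Na2CO3 = 1.10 / 1.56 × 100 = 70.6 %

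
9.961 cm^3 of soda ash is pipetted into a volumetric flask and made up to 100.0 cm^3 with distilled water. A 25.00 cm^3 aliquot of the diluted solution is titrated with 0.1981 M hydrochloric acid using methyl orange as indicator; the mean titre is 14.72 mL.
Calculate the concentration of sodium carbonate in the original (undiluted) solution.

Na2CO3 + 2 HCl → 2 NaCl + H2O + CO2
n(HCl) = 0.01472 × 0.1981 = 2.916 × 10^-3 mol
From the 1:2 ratio, n(Na2CO3) in the aliquot = 1/2 × 2.916 × 10^-3 = 1.458 × 10^-3 mol
[Na2CO3]_dilute = 1.458 × 10^-3 / 0.02500 = 0.05832 mol/L
Dilution factor = 100.0 / 9.961 = 10.04
[Na2CO3]_stock = 0.05832 × 10.04 = 0.5855 mol/L

0.5855 M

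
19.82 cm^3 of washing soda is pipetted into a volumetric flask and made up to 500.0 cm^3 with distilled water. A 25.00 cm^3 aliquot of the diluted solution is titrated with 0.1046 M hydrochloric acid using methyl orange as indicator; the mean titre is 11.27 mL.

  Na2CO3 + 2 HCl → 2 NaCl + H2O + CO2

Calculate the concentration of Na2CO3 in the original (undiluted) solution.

0.5948 M

n(HCl) = 0.01127 × 0.1046 = 1.179 × 10^-3 mol
From the 1:2 ratio, n(Na2CO3) in the aliquot = 1/2 × 1.179 × 10^-3 = 5.894 × 10^-4 mol
[Na2CO3]_dilute = 5.894 × 10^-4 / 0.02500 = 0.02358 mol/L
Dilution factor = 500.0 / 19.82 = 25.23
[Na2CO3]_stock = 0.02358 × 25.23 = 0.5948 mol/L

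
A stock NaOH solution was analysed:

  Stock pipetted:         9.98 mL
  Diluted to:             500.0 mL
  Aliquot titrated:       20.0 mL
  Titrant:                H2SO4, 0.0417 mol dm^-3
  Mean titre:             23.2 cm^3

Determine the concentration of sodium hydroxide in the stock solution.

2 NaOH + H2SO4 → Na2SO4 + 2 H2O
n(H2SO4) = 0.0232 × 0.0417 = 9.67 × 10^-4 mol
From the 2:1 ratio, n(NaOH) in the aliquot = 2/1 × 9.67 × 10^-4 = 1.93 × 10^-3 mol
[NaOH]_dilute = 1.93 × 10^-3 / 0.0200 = 0.0967 mol/L
Dilution factor = 500.0 / 9.98 = 50.10
[NaOH]_stock = 0.0967 × 50.10 = 4.85 mol/L

4.85 mol/L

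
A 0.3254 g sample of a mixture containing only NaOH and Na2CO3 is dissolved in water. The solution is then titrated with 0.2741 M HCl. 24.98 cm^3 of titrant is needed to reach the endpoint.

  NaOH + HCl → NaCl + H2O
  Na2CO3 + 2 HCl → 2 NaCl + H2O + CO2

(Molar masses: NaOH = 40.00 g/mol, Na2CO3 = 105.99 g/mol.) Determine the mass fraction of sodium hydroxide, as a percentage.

35.43 %

n(HCl) = 0.02498 × 0.2741 = 6.847 × 10^-3 mol
Let x = n(NaOH), y = n(Na2CO3).
Titrant: 1x + 2y = 6.847 × 10^-3;  mass: 40.00x + 105.99y = 0.3254
Solving, x = 2.882 × 10^-3 mol, y = 1.982 × 10^-3 mol
mass of NaOH = 2.882 × 10^-3 × 40.00 = 0.1153 g
% NaOH = 0.1153 / 0.3254 × 100 = 35.43 %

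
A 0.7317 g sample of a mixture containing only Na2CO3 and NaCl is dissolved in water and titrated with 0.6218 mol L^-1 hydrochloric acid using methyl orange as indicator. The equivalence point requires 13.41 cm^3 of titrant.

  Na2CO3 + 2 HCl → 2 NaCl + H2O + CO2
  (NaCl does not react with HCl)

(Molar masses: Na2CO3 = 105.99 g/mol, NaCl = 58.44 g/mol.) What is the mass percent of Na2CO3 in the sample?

n(HCl) = 0.01341 × 0.6218 = 8.338 × 10^-3 mol
Let x = n(Na2CO3), y = n(NaCl).
Titrant: 2x = 8.338 × 10^-3;  mass: 105.99x + 58.44y = 0.7317
Solving, x = 4.169 × 10^-3 mol, y = 4.959 × 10^-3 mol
mass of Na2CO3 = 4.169 × 10^-3 × 105.99 = 0.4419 g
% Na2CO3 = 0.4419 / 0.7317 × 100 = 60.39 %

60.39 %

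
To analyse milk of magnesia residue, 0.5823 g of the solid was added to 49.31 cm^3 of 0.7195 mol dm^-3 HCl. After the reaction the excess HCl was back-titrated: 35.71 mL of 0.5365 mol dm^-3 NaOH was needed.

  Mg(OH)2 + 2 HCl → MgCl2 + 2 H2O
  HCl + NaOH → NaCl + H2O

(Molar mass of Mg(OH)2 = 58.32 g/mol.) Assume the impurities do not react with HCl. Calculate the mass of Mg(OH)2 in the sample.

n(HCl) added = 0.04931 × 0.7195 = 0.03548 mol
n(NaOH) used in back-titration = 0.03571 × 0.5365 = 0.01916 mol
n(HCl) left over = 0.01916 mol (1:1 ratio)
n(HCl) consumed by analyte = 0.03548 − 0.01916 = 0.01632 mol
From the 1:2 ratio, n(Mg(OH)2) = 1/2 × 0.01632 = 8.160 × 10^-3 mol
mass of Mg(OH)2 = 8.160 × 10^-3 × 58.32 = 0.4759 g

0.4759 g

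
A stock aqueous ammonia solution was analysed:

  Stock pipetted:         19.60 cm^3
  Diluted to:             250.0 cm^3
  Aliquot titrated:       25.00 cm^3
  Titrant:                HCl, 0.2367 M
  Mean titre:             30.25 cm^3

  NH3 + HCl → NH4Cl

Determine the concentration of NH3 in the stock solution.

3.653 M

n(HCl) = 0.03025 × 0.2367 = 7.160 × 10^-3 mol
n(NH3) in the aliquot = 7.160 × 10^-3 mol (1:1 ratio)
[NH3]_dilute = 7.160 × 10^-3 / 0.02500 = 0.2864 mol/L
Dilution factor = 250.0 / 19.60 = 12.76
[NH3]_stock = 0.2864 × 12.76 = 3.653 mol/L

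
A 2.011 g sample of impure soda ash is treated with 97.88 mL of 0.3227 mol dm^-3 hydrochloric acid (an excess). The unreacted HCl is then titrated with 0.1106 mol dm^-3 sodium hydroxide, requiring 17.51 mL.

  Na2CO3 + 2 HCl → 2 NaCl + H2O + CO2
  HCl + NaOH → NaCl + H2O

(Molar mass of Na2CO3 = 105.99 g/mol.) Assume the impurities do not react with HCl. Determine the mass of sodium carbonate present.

n(HCl) added = 0.09788 × 0.3227 = 0.03159 mol
n(NaOH) used in back-titration = 0.01751 × 0.1106 = 1.937 × 10^-3 mol
n(HCl) left over = 1.937 × 10^-3 mol (1:1 ratio)
n(HCl) consumed by analyte = 0.03159 − 1.937 × 10^-3 = 0.02965 mol
From the 1:2 ratio, n(Na2CO3) = 1/2 × 0.02965 = 0.01482 mol
mass of Na2CO3 = 0.01482 × 105.99 = 1.571 g

1.571 g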